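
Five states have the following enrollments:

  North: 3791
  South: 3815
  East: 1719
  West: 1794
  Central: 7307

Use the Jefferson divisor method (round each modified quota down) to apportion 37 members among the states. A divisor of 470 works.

North 8, South 8, East 3, West 3, Central 15

With modified divisor 470: modified quotas North 8.066, South 8.117, East 3.657, West 3.817, Central 15.547.
Rounding down: North 8, South 8, East 3, West 3, Central 15 (total 37).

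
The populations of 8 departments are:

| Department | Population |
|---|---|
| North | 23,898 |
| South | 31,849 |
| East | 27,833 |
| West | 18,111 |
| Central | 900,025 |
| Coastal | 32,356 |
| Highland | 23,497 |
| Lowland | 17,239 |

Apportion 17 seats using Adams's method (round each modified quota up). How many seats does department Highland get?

1

Standard divisor 1074808/17 ≈ 63224; standard quotas: North 0.378, South 0.504, East 0.440, West 0.286, Central 14.235, Coastal 0.512, Highland 0.372, Lowland 0.273.
Rounding up gives 1, 1, 1, 1, 15, 1, 1, 1 = 22 seats, so the divisor must be adjusted.
With modified divisor 95000: modified quotas North 0.252, South 0.335, East 0.293, West 0.191, Central 9.474, Coastal 0.341, Highland 0.247, Lowland 0.181.
Rounding up: North 1, South 1, East 1, West 1, Central 10, Coastal 1, Highland 1, Lowland 1 (total 17).
Highland receives 1.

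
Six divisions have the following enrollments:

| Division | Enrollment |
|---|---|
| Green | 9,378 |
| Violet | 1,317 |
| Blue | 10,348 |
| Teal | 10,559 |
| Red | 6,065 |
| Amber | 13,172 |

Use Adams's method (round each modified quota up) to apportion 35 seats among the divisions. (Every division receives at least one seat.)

Standard divisor 50839/35 ≈ 1452.543; standard quotas: Green 6.456, Violet 0.907, Blue 7.124, Teal 7.269, Red 4.175, Amber 9.068.
Rounding up gives 7, 1, 8, 8, 5, 10 = 39 seats, so the divisor must be adjusted.
With modified divisor 1540: modified quotas Green 6.090, Violet 0.855, Blue 6.719, Teal 6.856, Red 3.938, Amber 8.553.
Rounding up: Green 7, Violet 1, Blue 7, Teal 7, Red 4, Amber 9 (total 35).

Green 7, Violet 1, Blue 7, Teal 7, Red 4, Amber 9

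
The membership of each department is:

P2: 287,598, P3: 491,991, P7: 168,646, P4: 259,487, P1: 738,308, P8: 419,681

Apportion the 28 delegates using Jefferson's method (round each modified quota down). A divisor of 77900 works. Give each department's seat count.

P2: 3; P3: 6; P7: 2; P4: 3; P1: 9; P8: 5

With modified divisor 77900: modified quotas P2 3.692, P3 6.316, P7 2.165, P4 3.331, P1 9.478, P8 5.387.
Rounding down: P2 3, P3 6, P7 2, P4 3, P1 9, P8 5 (total 28).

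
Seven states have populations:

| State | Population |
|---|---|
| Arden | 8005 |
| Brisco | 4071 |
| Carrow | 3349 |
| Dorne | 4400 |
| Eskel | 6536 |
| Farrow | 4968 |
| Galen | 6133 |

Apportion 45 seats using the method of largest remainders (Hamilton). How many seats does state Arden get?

Standard divisor: 37462 ÷ 45 ≈ 832.489.
Standard quotas: Arden 9.6157, Brisco 4.8902, Carrow 4.0229, Dorne 5.2854, Eskel 7.8512, Farrow 5.9676, Galen 7.3671.
Lower quotas: Arden 9, Brisco 4, Carrow 4, Dorne 5, Eskel 7, Farrow 5, Galen 7 (sum 41, leaving 4 seats).
Remainders in descending order: Farrow 0.9676, Brisco 0.8902, Eskel 0.8512, Arden 0.6157, Galen 0.3671, Dorne 0.2854, Carrow 0.0229.
Largest remainders: Farrow, Brisco, Eskel, Arden receive the extra seats.
Arden receives 10.

10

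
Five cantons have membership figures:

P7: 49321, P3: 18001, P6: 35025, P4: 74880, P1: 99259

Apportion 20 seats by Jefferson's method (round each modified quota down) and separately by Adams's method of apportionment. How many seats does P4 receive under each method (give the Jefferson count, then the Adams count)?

Jefferson: P7 3, P3 1, P6 2, P4 6, P1 8.
Adams: P7 3, P3 2, P6 3, P4 5, P1 7.
P4 gets 6 under Jefferson and 5 under Adams.

6 and 5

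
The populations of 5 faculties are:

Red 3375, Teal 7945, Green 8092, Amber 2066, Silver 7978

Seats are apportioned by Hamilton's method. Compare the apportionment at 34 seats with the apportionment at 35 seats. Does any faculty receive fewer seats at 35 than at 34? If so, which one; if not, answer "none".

At 34 seats: Red 4, Teal 9, Green 9, Amber 3, Silver 9.
At 35 seats: Red 4, Teal 9, Green 10, Amber 2, Silver 10.
Amber drops from 3 to 2.

Amber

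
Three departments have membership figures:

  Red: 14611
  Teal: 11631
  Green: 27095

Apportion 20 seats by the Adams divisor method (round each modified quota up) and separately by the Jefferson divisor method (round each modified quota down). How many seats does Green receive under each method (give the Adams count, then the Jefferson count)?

10 and 11

Adams: Red 6, Teal 4, Green 10.
Jefferson: Red 5, Teal 4, Green 11.
Green gets 10 under Adams and 11 under Jefferson.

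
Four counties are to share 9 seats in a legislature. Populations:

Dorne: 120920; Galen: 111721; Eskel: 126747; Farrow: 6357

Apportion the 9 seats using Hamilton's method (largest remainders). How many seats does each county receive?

Dorne 3, Galen 3, Eskel 3, Farrow 0

The standard divisor is 365745/9 ≈ 40638.333.
Standard quotas: Dorne 2.9755, Galen 2.7492, Eskel 3.1189, Farrow 0.1564.
Lower quotas: Dorne 2, Galen 2, Eskel 3, Farrow 0 (sum 7, leaving 2 seats).
Remainders in descending order: Dorne 0.9755, Galen 0.7492, Farrow 0.1564, Eskel 0.1189.
Largest remainders: Dorne, Galen receive the extra seats.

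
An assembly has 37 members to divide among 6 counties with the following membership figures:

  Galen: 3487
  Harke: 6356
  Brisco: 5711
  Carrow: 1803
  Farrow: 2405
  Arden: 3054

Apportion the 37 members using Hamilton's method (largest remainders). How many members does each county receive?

Galen: 6, Harke: 10, Brisco: 9, Carrow: 3, Farrow: 4, Arden: 5

Standard divisor: 22816 ÷ 37 ≈ 616.649.
Standard quotas: Galen 5.6548, Harke 10.3073, Brisco 9.2614, Carrow 2.9239, Farrow 3.9001, Arden 4.9526.
Lower quotas: Galen 5, Harke 10, Brisco 9, Carrow 2, Farrow 3, Arden 4 (sum 33, leaving 4 seats).
Remainders in descending order: Arden 0.9526, Carrow 0.9239, Farrow 0.9001, Galen 0.6548, Harke 0.3073, Brisco 0.2614.
Largest remainders: Arden, Carrow, Farrow, Galen receive the extra seats.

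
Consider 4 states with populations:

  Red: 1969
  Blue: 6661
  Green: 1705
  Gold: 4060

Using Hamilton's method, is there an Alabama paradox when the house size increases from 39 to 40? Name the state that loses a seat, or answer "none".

none

At 39 seats: Red 5, Blue 18, Green 5, Gold 11.
At 40 seats: Red 5, Blue 19, Green 5, Gold 11.
No state's allocation decreased.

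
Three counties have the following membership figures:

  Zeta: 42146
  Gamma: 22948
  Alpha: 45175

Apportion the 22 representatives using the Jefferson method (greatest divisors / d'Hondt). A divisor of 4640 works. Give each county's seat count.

With modified divisor 4640: modified quotas Zeta 9.083, Gamma 4.946, Alpha 9.736.
Rounding down: Zeta 9, Gamma 4, Alpha 9 (total 22).

Zeta=9, Gamma=4, Alpha=9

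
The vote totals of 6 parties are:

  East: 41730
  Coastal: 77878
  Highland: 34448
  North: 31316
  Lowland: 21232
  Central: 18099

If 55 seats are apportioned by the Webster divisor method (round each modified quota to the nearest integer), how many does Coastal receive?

Standard divisor 224703/55 ≈ 4085.509; standard quotas: East 10.214, Coastal 19.062, Highland 8.432, North 7.665, Lowland 5.197, Central 4.430.
Rounding to the nearest integer gives 10, 19, 8, 8, 5, 4 = 54 seats, so the divisor must be adjusted.
With modified divisor 4040: modified quotas East 10.329, Coastal 19.277, Highland 8.527, North 7.751, Lowland 5.255, Central 4.480.
Rounding to the nearest integer: East 10, Coastal 19, Highland 9, North 8, Lowland 5, Central 4 (total 55).
Coastal receives 19.

19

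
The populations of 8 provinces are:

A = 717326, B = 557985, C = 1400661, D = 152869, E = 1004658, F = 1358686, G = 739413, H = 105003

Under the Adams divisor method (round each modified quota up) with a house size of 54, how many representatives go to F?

12

Standard divisor 6036601/54 ≈ 111788.907; standard quotas: A 6.417, B 4.991, C 12.530, D 1.367, E 8.987, F 12.154, G 6.614, H 0.939.
Rounding up gives 7, 5, 13, 2, 9, 13, 7, 1 = 57 seats, so the divisor must be adjusted.
With modified divisor 121400: modified quotas A 5.909, B 4.596, C 11.538, D 1.259, E 8.276, F 11.192, G 6.091, H 0.865.
Rounding up: A 6, B 5, C 12, D 2, E 9, F 12, G 7, H 1 (total 54).
F receives 12.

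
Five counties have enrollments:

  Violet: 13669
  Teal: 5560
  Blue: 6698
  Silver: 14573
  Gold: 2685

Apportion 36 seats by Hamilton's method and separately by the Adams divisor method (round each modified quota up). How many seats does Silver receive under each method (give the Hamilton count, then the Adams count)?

12 and 11

Hamilton: Violet 11, Teal 5, Blue 6, Silver 12, Gold 2.
Adams: Violet 11, Teal 5, Blue 6, Silver 11, Gold 3.
Silver gets 12 under Hamilton and 11 under Adams.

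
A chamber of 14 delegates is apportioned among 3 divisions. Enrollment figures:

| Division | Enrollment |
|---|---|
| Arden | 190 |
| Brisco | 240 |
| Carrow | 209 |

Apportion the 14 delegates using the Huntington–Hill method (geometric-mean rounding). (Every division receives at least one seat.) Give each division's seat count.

With divisor 45: modified quotas Arden 4.222, Brisco 5.333, Carrow 4.644.
Geometric-mean thresholds: Arden √(4·5)=4.472, Brisco √(5·6)=5.477, Carrow √(4·5)=4.472.
Each quota rounded against its threshold gives Arden 4, Brisco 5, Carrow 5 (total 14).

Arden=4; Brisco=5; Carrow=5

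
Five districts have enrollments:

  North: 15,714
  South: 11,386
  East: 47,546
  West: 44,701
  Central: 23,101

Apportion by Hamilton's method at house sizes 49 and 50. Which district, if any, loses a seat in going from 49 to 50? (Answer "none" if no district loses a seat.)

At 49 seats: North 6, South 4, East 16, West 15, Central 8.
At 50 seats: North 5, South 4, East 17, West 16, Central 8.
North drops from 6 to 5.

North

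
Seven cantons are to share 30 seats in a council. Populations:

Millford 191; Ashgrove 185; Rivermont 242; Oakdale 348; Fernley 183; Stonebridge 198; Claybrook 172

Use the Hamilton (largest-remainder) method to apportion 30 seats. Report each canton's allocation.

Millford 4, Ashgrove 4, Rivermont 5, Oakdale 7, Fernley 3, Stonebridge 4, Claybrook 3

Standard divisor: 1519 ÷ 30 ≈ 50.633.
Standard quotas: Millford 3.772, Ashgrove 3.654, Rivermont 4.779, Oakdale 6.873, Fernley 3.614, Stonebridge 3.910, Claybrook 3.397.
Lower quotas: Millford 3, Ashgrove 3, Rivermont 4, Oakdale 6, Fernley 3, Stonebridge 3, Claybrook 3 (sum 25, leaving 5 seats).
Remainders in descending order: Stonebridge 0.910, Oakdale 0.873, Rivermont 0.779, Millford 0.772, Ashgrove 0.654, Fernley 0.614, Claybrook 0.397.
Largest remainders: Stonebridge, Oakdale, Rivermont, Millford, Ashgrove receive the extra seats.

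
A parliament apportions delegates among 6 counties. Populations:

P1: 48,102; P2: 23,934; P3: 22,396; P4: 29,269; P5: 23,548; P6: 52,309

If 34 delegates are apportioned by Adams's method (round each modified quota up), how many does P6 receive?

Standard divisor 199558/34 ≈ 5869.353; standard quotas: P1 8.195, P2 4.078, P3 3.816, P4 4.987, P5 4.012, P6 8.912.
Rounding up gives 9, 5, 4, 5, 5, 9 = 37 seats, so the divisor must be adjusted.
With modified divisor 6300: modified quotas P1 7.635, P2 3.799, P3 3.555, P4 4.646, P5 3.738, P6 8.303.
Rounding up: P1 8, P2 4, P3 4, P4 5, P5 4, P6 9 (total 34).
P6 receives 9.

9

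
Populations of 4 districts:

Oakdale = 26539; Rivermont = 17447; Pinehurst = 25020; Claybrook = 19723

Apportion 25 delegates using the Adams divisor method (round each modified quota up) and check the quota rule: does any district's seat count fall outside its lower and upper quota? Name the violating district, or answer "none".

Standard quotas: Oakdale 7.478, Rivermont 4.916, Pinehurst 7.050, Claybrook 5.557.
Adams allocation: Oakdale 7, Rivermont 5, Pinehurst 7, Claybrook 6.
Every allocation lies between the lower and upper quota.

none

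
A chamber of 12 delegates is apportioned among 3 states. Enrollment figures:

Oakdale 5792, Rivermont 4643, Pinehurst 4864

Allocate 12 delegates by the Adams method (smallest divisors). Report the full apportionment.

Oakdale 4, Rivermont 4, Pinehurst 4

Standard divisor 15299/12 ≈ 1274.917; standard quotas: Oakdale 4.543, Rivermont 3.642, Pinehurst 3.815.
Rounding up gives 5, 4, 4 = 13 seats, so the divisor must be adjusted.
With modified divisor 1500: modified quotas Oakdale 3.861, Rivermont 3.095, Pinehurst 3.243.
Rounding up: Oakdale 4, Rivermont 4, Pinehurst 4 (total 12).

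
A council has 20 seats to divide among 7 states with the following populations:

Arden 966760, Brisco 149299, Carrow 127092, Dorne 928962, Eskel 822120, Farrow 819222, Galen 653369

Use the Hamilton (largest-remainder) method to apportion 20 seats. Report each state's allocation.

The standard divisor is 4466824/20 ≈ 223341.2.
Standard quotas: Arden 4.3286, Brisco 0.6685, Carrow 0.5690, Dorne 4.1594, Eskel 3.6810, Farrow 3.6680, Galen 2.9254.
Lower quotas: Arden 4, Brisco 0, Carrow 0, Dorne 4, Eskel 3, Farrow 3, Galen 2 (sum 16, leaving 4 seats).
Remainders in descending order: Galen 0.9254, Eskel 0.6810, Brisco 0.6685, Farrow 0.6680, Carrow 0.5690, Arden 0.3286, Dorne 0.1594.
The surplus seats go to Galen, Eskel, Brisco, Farrow.

Arden=4, Brisco=1, Carrow=0, Dorne=4, Eskel=4, Farrow=4, Galen=3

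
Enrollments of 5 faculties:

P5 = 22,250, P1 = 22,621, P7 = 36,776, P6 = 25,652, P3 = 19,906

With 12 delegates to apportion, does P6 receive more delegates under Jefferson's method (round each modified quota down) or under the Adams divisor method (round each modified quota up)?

Adams

Jefferson: P5 2, P1 2, P7 4, P6 2, P3 2.
Adams: P5 2, P1 2, P7 3, P6 3, P3 2.
P6 gets 2 under Jefferson and 3 under Adams.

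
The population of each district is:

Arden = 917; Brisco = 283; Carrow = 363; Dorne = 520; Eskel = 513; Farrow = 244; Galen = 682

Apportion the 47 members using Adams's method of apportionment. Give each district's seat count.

Arden 12; Brisco 4; Carrow 5; Dorne 7; Eskel 7; Farrow 3; Galen 9

Standard divisor 3522/47 ≈ 74.936; standard quotas: Arden 12.237, Brisco 3.777, Carrow 4.844, Dorne 6.939, Eskel 6.846, Farrow 3.256, Galen 9.101.
Rounding up gives 13, 4, 5, 7, 7, 4, 10 = 50 seats, so the divisor must be adjusted.
With modified divisor 82: modified quotas Arden 11.183, Brisco 3.451, Carrow 4.427, Dorne 6.341, Eskel 6.256, Farrow 2.976, Galen 8.317.
Rounding up: Arden 12, Brisco 4, Carrow 5, Dorne 7, Eskel 7, Farrow 3, Galen 9 (total 47).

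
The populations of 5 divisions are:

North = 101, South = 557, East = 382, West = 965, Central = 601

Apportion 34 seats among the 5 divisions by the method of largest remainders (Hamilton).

The standard divisor is 2606/34 ≈ 76.647.
Standard quotas: North 1.318, South 7.267, East 4.984, West 12.590, Central 7.841.
Lower quotas: North 1, South 7, East 4, West 12, Central 7 (sum 31, leaving 3 seats).
Remainders in descending order: East 0.984, Central 0.841, West 0.590, North 0.318, South 0.267.
Largest remainders: East, Central, West receive the extra seats.

North 1; South 7; East 5; West 13; Central 8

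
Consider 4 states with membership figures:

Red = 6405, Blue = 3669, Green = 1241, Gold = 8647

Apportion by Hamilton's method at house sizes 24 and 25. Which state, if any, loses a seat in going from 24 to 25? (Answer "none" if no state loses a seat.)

Green

At 24 seats: Red 8, Blue 4, Green 2, Gold 10.
At 25 seats: Red 8, Blue 5, Green 1, Gold 11.
Green drops from 2 to 1.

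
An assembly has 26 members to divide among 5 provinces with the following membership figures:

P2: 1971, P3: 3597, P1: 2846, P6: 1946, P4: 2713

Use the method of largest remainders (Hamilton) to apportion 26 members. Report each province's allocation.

Total 13073; standard divisor 13073/26 ≈ 502.808.
Standard quotas: P2 3.920, P3 7.154, P1 5.660, P6 3.870, P4 5.396.
Lower quotas: P2 3, P3 7, P1 5, P6 3, P4 5 (sum 23, leaving 3 seats).
Remainders in descending order: P2 0.920, P6 0.870, P1 0.660, P4 0.396, P3 0.154.
Largest remainders: P2, P6, P1 receive the extra seats.

P2: 4, P3: 7, P1: 6, P6: 4, P4: 5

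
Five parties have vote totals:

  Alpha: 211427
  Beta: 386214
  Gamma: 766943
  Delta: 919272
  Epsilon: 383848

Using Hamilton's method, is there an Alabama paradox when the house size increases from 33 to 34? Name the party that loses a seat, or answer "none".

Alpha

At 33 seats: Alpha 3, Beta 5, Gamma 9, Delta 11, Epsilon 5.
At 34 seats: Alpha 2, Beta 5, Gamma 10, Delta 12, Epsilon 5.
Alpha drops from 3 to 2.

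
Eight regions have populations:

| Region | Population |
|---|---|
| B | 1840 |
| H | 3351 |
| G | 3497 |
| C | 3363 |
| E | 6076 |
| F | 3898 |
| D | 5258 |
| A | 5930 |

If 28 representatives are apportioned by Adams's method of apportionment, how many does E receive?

5

Standard divisor 33213/28 ≈ 1186.179; standard quotas: B 1.551, H 2.825, G 2.948, C 2.835, E 5.122, F 3.286, D 4.433, A 4.999.
Rounding up gives 2, 3, 3, 3, 6, 4, 5, 5 = 31 seats, so the divisor must be adjusted.
With modified divisor 1400: modified quotas B 1.314, H 2.394, G 2.498, C 2.402, E 4.340, F 2.784, D 3.756, A 4.236.
Rounding up: B 2, H 3, G 3, C 3, E 5, F 3, D 4, A 5 (total 28).
E receives 5.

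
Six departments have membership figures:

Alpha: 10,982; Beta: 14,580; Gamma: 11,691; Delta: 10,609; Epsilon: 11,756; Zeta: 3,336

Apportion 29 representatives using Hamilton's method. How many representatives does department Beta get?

Total 62954; standard divisor 62954/29 ≈ 2170.828.
Standard quotas: Alpha 5.0589, Beta 6.7163, Gamma 5.3855, Delta 4.8871, Epsilon 5.4154, Zeta 1.5367.
Lower quotas: Alpha 5, Beta 6, Gamma 5, Delta 4, Epsilon 5, Zeta 1 (sum 26, leaving 3 seats).
Remainders in descending order: Delta 0.8871, Beta 0.7163, Zeta 0.5367, Epsilon 0.4154, Gamma 0.3855, Alpha 0.0589.
Largest remainders: Delta, Beta, Zeta receive the extra seats.
Beta receives 7.

7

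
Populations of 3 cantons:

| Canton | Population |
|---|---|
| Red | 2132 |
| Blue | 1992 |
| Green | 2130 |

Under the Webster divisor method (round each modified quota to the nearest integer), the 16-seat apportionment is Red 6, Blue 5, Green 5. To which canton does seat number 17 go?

Priority for the next seat is population ÷ (current seats + 0.5).
Priorities: Red 328.000, Blue 362.182, Green 387.273.
Highest priority: Green.

Green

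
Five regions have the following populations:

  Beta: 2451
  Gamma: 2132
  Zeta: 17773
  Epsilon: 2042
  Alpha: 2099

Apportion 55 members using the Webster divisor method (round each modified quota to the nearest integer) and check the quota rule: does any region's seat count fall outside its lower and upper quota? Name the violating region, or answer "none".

Zeta

Standard quotas: Beta 5.088, Gamma 4.425, Zeta 36.892, Epsilon 4.239, Alpha 4.357.
Webster allocation: Beta 5, Gamma 4, Zeta 38, Epsilon 4, Alpha 4.
Zeta has quota 36.892 (lower 36, upper 37) but receives 38 — outside the quota interval.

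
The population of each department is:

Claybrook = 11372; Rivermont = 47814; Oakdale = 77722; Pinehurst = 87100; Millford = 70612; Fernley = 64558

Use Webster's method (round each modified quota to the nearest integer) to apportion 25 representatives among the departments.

Claybrook: 1; Rivermont: 3; Oakdale: 5; Pinehurst: 6; Millford: 5; Fernley: 5

Standard divisor 359178/25 ≈ 14367.12; standard quotas: Claybrook 0.792, Rivermont 3.328, Oakdale 5.410, Pinehurst 6.062, Millford 4.915, Fernley 4.493.
Rounding to the nearest integer gives 1, 3, 5, 6, 5, 4 = 24 seats, so the divisor must be adjusted.
With modified divisor 14200: modified quotas Claybrook 0.801, Rivermont 3.367, Oakdale 5.473, Pinehurst 6.134, Millford 4.973, Fernley 4.546.
Rounding to the nearest integer: Claybrook 1, Rivermont 3, Oakdale 5, Pinehurst 6, Millford 5, Fernley 5 (total 25).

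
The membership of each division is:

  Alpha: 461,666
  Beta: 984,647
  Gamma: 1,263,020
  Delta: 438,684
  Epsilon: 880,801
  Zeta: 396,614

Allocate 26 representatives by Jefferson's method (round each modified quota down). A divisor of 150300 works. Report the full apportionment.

With modified divisor 150300: modified quotas Alpha 3.072, Beta 6.551, Gamma 8.403, Delta 2.919, Epsilon 5.860, Zeta 2.639.
Rounding down: Alpha 3, Beta 6, Gamma 8, Delta 2, Epsilon 5, Zeta 2 (total 26).

Alpha=3, Beta=6, Gamma=8, Delta=2, Epsilon=5, Zeta=2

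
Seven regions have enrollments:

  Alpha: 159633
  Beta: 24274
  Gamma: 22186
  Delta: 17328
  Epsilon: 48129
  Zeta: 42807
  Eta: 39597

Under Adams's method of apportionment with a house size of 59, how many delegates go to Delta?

Standard divisor 353954/59 ≈ 5999.22; standard quotas: Alpha 26.609, Beta 4.046, Gamma 3.698, Delta 2.888, Epsilon 8.023, Zeta 7.135, Eta 6.600.
Rounding up gives 27, 5, 4, 3, 9, 8, 7 = 63 seats, so the divisor must be adjusted.
With modified divisor 6300: modified quotas Alpha 25.339, Beta 3.853, Gamma 3.522, Delta 2.750, Epsilon 7.640, Zeta 6.795, Eta 6.285.
Rounding up: Alpha 26, Beta 4, Gamma 4, Delta 3, Epsilon 8, Zeta 7, Eta 7 (total 59).
Delta receives 3.

3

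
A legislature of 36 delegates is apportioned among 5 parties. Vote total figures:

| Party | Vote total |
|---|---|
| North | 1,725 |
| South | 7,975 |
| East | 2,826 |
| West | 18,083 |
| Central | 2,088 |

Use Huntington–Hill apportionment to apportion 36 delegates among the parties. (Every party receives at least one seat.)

With divisor 905: modified quotas North 1.906, South 8.812, East 3.123, West 19.981, Central 2.307.
Geometric-mean thresholds: North √(1·2)=1.414, South √(8·9)=8.485, East √(3·4)=3.464, West √(19·20)=19.494, Central √(2·3)=2.449.
Each quota rounded against its threshold gives North 2, South 9, East 3, West 20, Central 2 (total 36).

North 2, South 9, East 3, West 20, Central 2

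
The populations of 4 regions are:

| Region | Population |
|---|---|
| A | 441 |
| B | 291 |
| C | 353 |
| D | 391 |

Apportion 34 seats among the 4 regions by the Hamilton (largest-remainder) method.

The standard divisor is 1476/34 ≈ 43.412.
Standard quotas: A 10.159, B 6.703, C 8.131, D 9.007.
Lower quotas: A 10, B 6, C 8, D 9 (sum 33, leaving 1 seat).
Remainders in descending order: B 0.703, A 0.159, C 0.131, D 0.007.
The surplus seat goes to B.

A=10, B=7, C=8, D=9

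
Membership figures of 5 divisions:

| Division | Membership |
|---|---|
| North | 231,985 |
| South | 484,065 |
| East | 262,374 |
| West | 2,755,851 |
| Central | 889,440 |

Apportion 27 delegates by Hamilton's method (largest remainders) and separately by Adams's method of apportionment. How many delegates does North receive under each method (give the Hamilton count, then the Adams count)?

Hamilton: North 1, South 3, East 2, West 16, Central 5.
Adams: North 2, South 3, East 2, West 15, Central 5.
North gets 1 under Hamilton and 2 under Adams.

1 and 2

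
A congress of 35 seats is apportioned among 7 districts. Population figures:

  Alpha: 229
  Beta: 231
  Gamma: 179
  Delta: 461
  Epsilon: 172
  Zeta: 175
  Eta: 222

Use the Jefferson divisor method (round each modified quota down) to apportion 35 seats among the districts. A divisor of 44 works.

With modified divisor 44: modified quotas Alpha 5.205, Beta 5.250, Gamma 4.068, Delta 10.477, Epsilon 3.909, Zeta 3.977, Eta 5.045.
Rounding down: Alpha 5, Beta 5, Gamma 4, Delta 10, Epsilon 3, Zeta 3, Eta 5 (total 35).

Alpha=5; Beta=5; Gamma=4; Delta=10; Epsilon=3; Zeta=3; Eta=5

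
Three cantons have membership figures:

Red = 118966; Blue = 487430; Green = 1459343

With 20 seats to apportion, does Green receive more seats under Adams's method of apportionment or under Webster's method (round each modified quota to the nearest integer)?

Webster

Adams: Red 2, Blue 5, Green 13.
Webster: Red 1, Blue 5, Green 14.
Green gets 13 under Adams and 14 under Webster.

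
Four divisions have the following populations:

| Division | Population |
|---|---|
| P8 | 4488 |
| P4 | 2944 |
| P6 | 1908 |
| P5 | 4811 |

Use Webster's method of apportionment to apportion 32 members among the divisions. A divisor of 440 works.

P8=10, P4=7, P6=4, P5=11

With modified divisor 440: modified quotas P8 10.200, P4 6.691, P6 4.336, P5 10.934.
Rounding to the nearest integer: P8 10, P4 7, P6 4, P5 11 (total 32).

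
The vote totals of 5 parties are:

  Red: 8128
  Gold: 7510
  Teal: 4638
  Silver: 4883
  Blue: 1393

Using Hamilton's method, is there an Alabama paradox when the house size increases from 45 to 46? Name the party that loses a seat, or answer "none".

At 45 seats: Red 14, Gold 13, Teal 8, Silver 8, Blue 2.
At 46 seats: Red 14, Gold 13, Teal 8, Silver 9, Blue 2.
No party's allocation decreased.

none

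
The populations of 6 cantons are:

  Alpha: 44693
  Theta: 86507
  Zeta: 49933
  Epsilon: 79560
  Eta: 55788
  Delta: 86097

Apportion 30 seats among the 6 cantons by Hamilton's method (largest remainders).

Alpha=3, Theta=7, Zeta=4, Epsilon=6, Eta=4, Delta=6

Standard divisor: 402578 ÷ 30 ≈ 13419.267.
Standard quotas: Alpha 3.3305, Theta 6.4465, Zeta 3.7210, Epsilon 5.9288, Eta 4.1573, Delta 6.4159.
Lower quotas: Alpha 3, Theta 6, Zeta 3, Epsilon 5, Eta 4, Delta 6 (sum 27, leaving 3 seats).
Remainders in descending order: Epsilon 0.9288, Zeta 0.7210, Theta 0.4465, Delta 0.4159, Alpha 0.3305, Eta 0.1573.
The surplus seats go to Epsilon, Zeta, Theta.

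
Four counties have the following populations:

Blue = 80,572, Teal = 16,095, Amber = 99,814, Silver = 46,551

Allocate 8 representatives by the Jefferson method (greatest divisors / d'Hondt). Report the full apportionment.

Standard divisor 243032/8 ≈ 30379; standard quotas: Blue 2.652, Teal 0.530, Amber 3.286, Silver 1.532.
Rounding down gives 2, 0, 3, 1 = 6 seats, so the divisor must be adjusted.
With modified divisor 24100: modified quotas Blue 3.343, Teal 0.668, Amber 4.142, Silver 1.932.
Rounding down: Blue 3, Teal 0, Amber 4, Silver 1 (total 8).

Blue: 3, Teal: 0, Amber: 4, Silver: 1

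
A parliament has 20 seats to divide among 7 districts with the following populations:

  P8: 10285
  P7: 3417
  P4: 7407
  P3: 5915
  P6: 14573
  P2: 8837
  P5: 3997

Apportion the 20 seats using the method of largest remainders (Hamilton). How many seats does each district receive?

P8 4, P7 1, P4 3, P3 2, P6 5, P2 3, P5 2

The standard divisor is 54431/20 ≈ 2721.55.
Standard quotas: P8 3.7791, P7 1.2555, P4 2.7216, P3 2.1734, P6 5.3547, P2 3.2470, P5 1.4686.
Lower quotas: P8 3, P7 1, P4 2, P3 2, P6 5, P2 3, P5 1 (sum 17, leaving 3 seats).
Remainders in descending order: P8 0.7791, P4 0.7216, P5 0.4686, P6 0.3547, P7 0.2555, P2 0.2470, P3 0.1734.
Largest remainders: P8, P4, P5 receive the extra seats.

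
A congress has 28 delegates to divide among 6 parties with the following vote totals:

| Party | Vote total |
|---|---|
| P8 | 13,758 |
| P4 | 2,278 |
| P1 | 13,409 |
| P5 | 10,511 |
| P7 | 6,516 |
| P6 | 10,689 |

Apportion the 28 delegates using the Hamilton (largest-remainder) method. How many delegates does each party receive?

P8=7, P4=1, P1=7, P5=5, P7=3, P6=5

The standard divisor is 57161/28 ≈ 2041.464.
Standard quotas: P8 6.7393, P4 1.1159, P1 6.5683, P5 5.1488, P7 3.1918, P6 5.2359.
Lower quotas: P8 6, P4 1, P1 6, P5 5, P7 3, P6 5 (sum 26, leaving 2 seats).
Remainders in descending order: P8 0.7393, P1 0.5683, P6 0.2359, P7 0.1918, P5 0.1488, P4 0.1159.
The surplus seats go to P8, P1.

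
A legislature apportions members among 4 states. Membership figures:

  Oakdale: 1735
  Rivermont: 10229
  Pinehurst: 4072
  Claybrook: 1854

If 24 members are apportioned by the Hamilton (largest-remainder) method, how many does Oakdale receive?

2

Total 17890; standard divisor 17890/24 ≈ 745.417.
Standard quotas: Oakdale 2.3276, Rivermont 13.7225, Pinehurst 5.4627, Claybrook 2.4872.
Lower quotas: Oakdale 2, Rivermont 13, Pinehurst 5, Claybrook 2 (sum 22, leaving 2 seats).
Remainders in descending order: Rivermont 0.7225, Claybrook 0.4872, Pinehurst 0.4627, Oakdale 0.3276.
Largest remainders: Rivermont, Claybrook receive the extra seats.
Oakdale receives 2.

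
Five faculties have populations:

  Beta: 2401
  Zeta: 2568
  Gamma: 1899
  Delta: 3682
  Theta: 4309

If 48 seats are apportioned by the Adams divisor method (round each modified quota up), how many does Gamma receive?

Standard divisor 14859/48 ≈ 309.562; standard quotas: Beta 7.756, Zeta 8.296, Gamma 6.134, Delta 11.894, Theta 13.920.
Rounding up gives 8, 9, 7, 12, 14 = 50 seats, so the divisor must be adjusted.
With modified divisor 330: modified quotas Beta 7.276, Zeta 7.782, Gamma 5.755, Delta 11.158, Theta 13.058.
Rounding up: Beta 8, Zeta 8, Gamma 6, Delta 12, Theta 14 (total 48).
Gamma receives 6.

6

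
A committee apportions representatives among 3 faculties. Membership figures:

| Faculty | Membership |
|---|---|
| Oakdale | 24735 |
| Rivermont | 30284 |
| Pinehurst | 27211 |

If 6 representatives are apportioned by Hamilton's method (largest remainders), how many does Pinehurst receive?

Standard divisor: 82230 ÷ 6 = 13705.
Standard quotas: Oakdale 1.8048, Rivermont 2.2097, Pinehurst 1.9855.
Lower quotas: Oakdale 1, Rivermont 2, Pinehurst 1 (sum 4, leaving 2 seats).
Remainders in descending order: Pinehurst 0.9855, Oakdale 0.8048, Rivermont 0.2097.
The surplus seats go to Pinehurst, Oakdale.
Pinehurst receives 2.

2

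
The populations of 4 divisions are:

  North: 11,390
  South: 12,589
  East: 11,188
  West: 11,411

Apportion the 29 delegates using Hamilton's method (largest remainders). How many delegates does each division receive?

North=7, South=8, East=7, West=7

Total 46578; standard divisor 46578/29 ≈ 1606.138.
Standard quotas: North 7.0915, South 7.8381, East 6.9658, West 7.1046.
Lower quotas: North 7, South 7, East 6, West 7 (sum 27, leaving 2 seats).
Remainders in descending order: East 0.9658, South 0.8381, West 0.1046, North 0.0915.
Largest remainders: East, South receive the extra seats.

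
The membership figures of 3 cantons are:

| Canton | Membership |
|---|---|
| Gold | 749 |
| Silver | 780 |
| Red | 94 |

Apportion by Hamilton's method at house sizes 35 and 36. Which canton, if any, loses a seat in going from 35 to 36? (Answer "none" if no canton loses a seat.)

At 35 seats: Gold 16, Silver 17, Red 2.
At 36 seats: Gold 17, Silver 17, Red 2.
No canton's allocation decreased.

none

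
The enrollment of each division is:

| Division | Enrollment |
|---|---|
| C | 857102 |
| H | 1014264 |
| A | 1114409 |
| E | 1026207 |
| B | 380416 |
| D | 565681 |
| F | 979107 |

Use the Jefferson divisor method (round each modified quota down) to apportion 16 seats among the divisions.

C=2, H=3, A=3, E=3, B=1, D=1, F=3

Standard divisor 5937186/16 ≈ 371074.125; standard quotas: C 2.310, H 2.733, A 3.003, E 2.766, B 1.025, D 1.524, F 2.639.
Rounding down gives 2, 2, 3, 2, 1, 1, 2 = 13 seats, so the divisor must be adjusted.
With modified divisor 306000: modified quotas C 2.801, H 3.315, A 3.642, E 3.354, B 1.243, D 1.849, F 3.200.
Rounding down: C 2, H 3, A 3, E 3, B 1, D 1, F 3 (total 16).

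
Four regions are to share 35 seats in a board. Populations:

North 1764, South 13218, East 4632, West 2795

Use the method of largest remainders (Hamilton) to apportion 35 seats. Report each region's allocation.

Standard divisor: 22409 ÷ 35 ≈ 640.257.
Standard quotas: North 2.7551, South 20.6448, East 7.2346, West 4.3654.
Lower quotas: North 2, South 20, East 7, West 4 (sum 33, leaving 2 seats).
Remainders in descending order: North 0.7551, South 0.6448, West 0.3654, East 0.2346.
The surplus seats go to North, South.

North 3; South 21; East 7; West 4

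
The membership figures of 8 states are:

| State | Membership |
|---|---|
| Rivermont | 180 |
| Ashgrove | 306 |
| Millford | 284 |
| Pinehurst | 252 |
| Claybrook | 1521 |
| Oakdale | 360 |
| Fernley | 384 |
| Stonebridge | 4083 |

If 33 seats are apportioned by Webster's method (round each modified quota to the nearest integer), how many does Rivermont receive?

1

Standard divisor 7370/33 ≈ 223.333; standard quotas: Rivermont 0.806, Ashgrove 1.370, Millford 1.272, Pinehurst 1.128, Claybrook 6.810, Oakdale 1.612, Fernley 1.719, Stonebridge 18.282.
Rounding to the nearest integer gives Rivermont 1, Ashgrove 1, Millford 1, Pinehurst 1, Claybrook 7, Oakdale 2, Fernley 2, Stonebridge 18 — total 33, matching the house size, so no adjustment is needed.
Rivermont receives 1.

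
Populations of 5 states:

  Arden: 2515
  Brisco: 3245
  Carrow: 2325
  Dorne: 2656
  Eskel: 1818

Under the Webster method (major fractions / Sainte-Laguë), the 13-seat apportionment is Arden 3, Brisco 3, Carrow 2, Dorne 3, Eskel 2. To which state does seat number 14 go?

Priority for the next seat is population ÷ (current seats + 0.5).
Priorities: Arden 718.571, Brisco 927.143, Carrow 930.000, Dorne 758.857, Eskel 727.200.
Highest priority: Carrow.

Carrow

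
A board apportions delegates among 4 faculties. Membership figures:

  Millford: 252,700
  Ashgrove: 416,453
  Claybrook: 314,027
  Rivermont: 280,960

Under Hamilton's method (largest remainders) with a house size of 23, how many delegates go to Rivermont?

5

Total 1264140; standard divisor 1264140/23 ≈ 54962.609.
Standard quotas: Millford 4.5977, Ashgrove 7.5770, Claybrook 5.7135, Rivermont 5.1118.
Lower quotas: Millford 4, Ashgrove 7, Claybrook 5, Rivermont 5 (sum 21, leaving 2 seats).
Remainders in descending order: Claybrook 0.7135, Millford 0.5977, Ashgrove 0.5770, Rivermont 0.1118.
Largest remainders: Claybrook, Millford receive the extra seats.
Rivermont receives 5.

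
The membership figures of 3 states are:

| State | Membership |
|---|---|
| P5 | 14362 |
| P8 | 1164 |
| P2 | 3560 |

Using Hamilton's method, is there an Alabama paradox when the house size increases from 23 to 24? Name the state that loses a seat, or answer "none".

At 23 seats: P5 17, P8 2, P2 4.
At 24 seats: P5 18, P8 1, P2 5.
P8 drops from 2 to 1.

P8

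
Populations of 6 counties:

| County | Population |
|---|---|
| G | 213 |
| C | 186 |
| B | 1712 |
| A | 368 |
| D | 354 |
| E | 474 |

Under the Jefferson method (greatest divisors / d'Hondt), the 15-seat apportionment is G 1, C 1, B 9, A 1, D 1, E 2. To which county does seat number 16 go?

Priority for the next seat is population ÷ (current seats + 1).
Priorities: G 106.500, C 93.000, B 171.200, A 184.000, D 177.000, E 158.000.
Highest priority: A.

A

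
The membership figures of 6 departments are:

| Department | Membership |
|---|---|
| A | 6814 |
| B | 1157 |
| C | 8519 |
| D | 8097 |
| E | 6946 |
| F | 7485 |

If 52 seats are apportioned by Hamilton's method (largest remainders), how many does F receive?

10

Total 39018; standard divisor 39018/52 ≈ 750.346.
Standard quotas: A 9.0811, B 1.5420, C 11.3534, D 10.7910, E 9.2571, F 9.9754.
Lower quotas: A 9, B 1, C 11, D 10, E 9, F 9 (sum 49, leaving 3 seats).
Remainders in descending order: F 0.9754, D 0.7910, B 0.5420, C 0.3534, E 0.2571, A 0.0811.
Largest remainders: F, D, B receive the extra seats.
F receives 10.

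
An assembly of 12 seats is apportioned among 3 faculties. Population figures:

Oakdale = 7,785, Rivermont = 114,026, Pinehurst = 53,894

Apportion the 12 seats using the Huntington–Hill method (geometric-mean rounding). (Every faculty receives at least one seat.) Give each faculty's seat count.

Oakdale 1, Rivermont 7, Pinehurst 4

With divisor 15398: modified quotas Oakdale 0.506, Rivermont 7.405, Pinehurst 3.500.
Geometric-mean thresholds: Oakdale (min 1), Rivermont √(7·8)=7.483, Pinehurst √(3·4)=3.464.
Each quota rounded against its threshold gives Oakdale 1, Rivermont 7, Pinehurst 4 (total 12).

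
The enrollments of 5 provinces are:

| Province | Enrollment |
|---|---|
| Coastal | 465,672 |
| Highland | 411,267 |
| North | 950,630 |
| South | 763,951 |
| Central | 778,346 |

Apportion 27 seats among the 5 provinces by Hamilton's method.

Coastal 4, Highland 3, North 8, South 6, Central 6

The standard divisor is 3369866/27 ≈ 124809.852.
Standard quotas: Coastal 3.7311, Highland 3.2951, North 7.6166, South 6.1209, Central 6.2363.
Lower quotas: Coastal 3, Highland 3, North 7, South 6, Central 6 (sum 25, leaving 2 seats).
Remainders in descending order: Coastal 0.7311, North 0.6166, Highland 0.2951, Central 0.2363, South 0.1209.
The surplus seats go to Coastal, North.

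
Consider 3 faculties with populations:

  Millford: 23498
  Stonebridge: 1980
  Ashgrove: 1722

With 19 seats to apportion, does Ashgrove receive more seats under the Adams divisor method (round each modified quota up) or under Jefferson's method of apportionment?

Adams

Adams: Millford 15, Stonebridge 2, Ashgrove 2.
Jefferson: Millford 17, Stonebridge 1, Ashgrove 1.
Ashgrove gets 2 under Adams and 1 under Jefferson.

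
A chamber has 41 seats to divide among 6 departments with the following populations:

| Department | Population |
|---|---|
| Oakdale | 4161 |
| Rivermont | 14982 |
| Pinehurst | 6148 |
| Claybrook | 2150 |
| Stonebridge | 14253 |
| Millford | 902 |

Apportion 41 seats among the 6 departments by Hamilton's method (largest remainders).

Total 42596; standard divisor 42596/41 ≈ 1038.927.
Standard quotas: Oakdale 4.0051, Rivermont 14.4206, Pinehurst 5.9176, Claybrook 2.0694, Stonebridge 13.7190, Millford 0.8682.
Lower quotas: Oakdale 4, Rivermont 14, Pinehurst 5, Claybrook 2, Stonebridge 13, Millford 0 (sum 38, leaving 3 seats).
Remainders in descending order: Pinehurst 0.9176, Millford 0.8682, Stonebridge 0.7190, Rivermont 0.4206, Claybrook 0.0694, Oakdale 0.0051.
Largest remainders: Pinehurst, Millford, Stonebridge receive the extra seats.

Oakdale: 4; Rivermont: 14; Pinehurst: 6; Claybrook: 2; Stonebridge: 14; Millford: 1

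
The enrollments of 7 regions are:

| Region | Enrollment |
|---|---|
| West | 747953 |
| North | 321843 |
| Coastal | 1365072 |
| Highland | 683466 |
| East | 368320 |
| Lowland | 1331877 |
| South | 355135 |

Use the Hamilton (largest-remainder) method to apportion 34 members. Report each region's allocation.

Total 5173666; standard divisor 5173666/34 ≈ 152166.647.
Standard quotas: West 4.9154, North 2.1151, Coastal 8.9709, Highland 4.4916, East 2.4205, Lowland 8.7528, South 2.3339.
Lower quotas: West 4, North 2, Coastal 8, Highland 4, East 2, Lowland 8, South 2 (sum 30, leaving 4 seats).
Remainders in descending order: Coastal 0.9709, West 0.9154, Lowland 0.7528, Highland 0.4916, East 0.4205, South 0.3339, North 0.1151.
The surplus seats go to Coastal, West, Lowland, Highland.

West: 5; North: 2; Coastal: 9; Highland: 5; East: 2; Lowland: 9; South: 2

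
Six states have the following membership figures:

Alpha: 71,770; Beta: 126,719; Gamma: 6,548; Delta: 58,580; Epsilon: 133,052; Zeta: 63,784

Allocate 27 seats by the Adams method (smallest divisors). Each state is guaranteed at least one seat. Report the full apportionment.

Alpha 4; Beta 7; Gamma 1; Delta 4; Epsilon 7; Zeta 4

Standard divisor 460453/27 ≈ 17053.815; standard quotas: Alpha 4.208, Beta 7.431, Gamma 0.384, Delta 3.435, Epsilon 7.802, Zeta 3.740.
Rounding up gives 5, 8, 1, 4, 8, 4 = 30 seats, so the divisor must be adjusted.
With modified divisor 19300: modified quotas Alpha 3.719, Beta 6.566, Gamma 0.339, Delta 3.035, Epsilon 6.894, Zeta 3.305.
Rounding up: Alpha 4, Beta 7, Gamma 1, Delta 4, Epsilon 7, Zeta 4 (total 27).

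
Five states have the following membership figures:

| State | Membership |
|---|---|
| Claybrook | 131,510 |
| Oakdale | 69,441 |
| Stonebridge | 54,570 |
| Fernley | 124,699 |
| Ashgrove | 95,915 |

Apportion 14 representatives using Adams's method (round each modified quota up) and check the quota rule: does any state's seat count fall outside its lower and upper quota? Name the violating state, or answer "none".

none

Standard quotas: Claybrook 3.867, Oakdale 2.042, Stonebridge 1.605, Fernley 3.667, Ashgrove 2.820.
Adams allocation: Claybrook 4, Oakdale 2, Stonebridge 2, Fernley 3, Ashgrove 3.
Every allocation lies between the lower and upper quota.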